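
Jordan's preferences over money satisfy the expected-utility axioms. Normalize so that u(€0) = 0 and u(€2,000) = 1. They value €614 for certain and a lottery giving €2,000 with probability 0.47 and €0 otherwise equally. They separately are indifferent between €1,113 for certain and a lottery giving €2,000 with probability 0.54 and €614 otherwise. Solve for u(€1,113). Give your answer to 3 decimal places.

First, u(€614) = 0.47·u(€2,000) + 0.53·u(€0) = 0.47.
The second indifference gives u(€1,113) = 0.54·u(€2,000) + 0.46·u(€614) = 0.54·1.00 + 0.46·0.47 = 0.7562.

0.756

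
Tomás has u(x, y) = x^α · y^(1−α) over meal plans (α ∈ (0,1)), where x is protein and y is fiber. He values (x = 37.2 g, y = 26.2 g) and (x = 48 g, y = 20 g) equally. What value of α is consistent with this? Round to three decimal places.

Indifference: 37.2^α · 26.2^(1−α) = 48^α · 20^(1−α).
(37.2/48)^α = (20/26.2)^(1−α); take logs: α·ln(37.2/48) = (1−α)·ln(20/26.2), i.e. α·-0.254892 = (1−α)·-0.270027.
So α/(1−α) = (-0.270027)/(-0.254892) = 1.059378, and α = 1.059378/2.059378 ≈ 0.514.

α ≈ 0.514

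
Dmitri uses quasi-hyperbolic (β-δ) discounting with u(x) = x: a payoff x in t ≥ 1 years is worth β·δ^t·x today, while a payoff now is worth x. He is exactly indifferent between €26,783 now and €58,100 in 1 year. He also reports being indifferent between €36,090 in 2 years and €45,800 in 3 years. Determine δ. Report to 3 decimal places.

δ ≈ 0.788

From the later pair, β·δ^2·36090 = β·δ^3·45800; dividing through, δ = 36090/45800 = 0.78799.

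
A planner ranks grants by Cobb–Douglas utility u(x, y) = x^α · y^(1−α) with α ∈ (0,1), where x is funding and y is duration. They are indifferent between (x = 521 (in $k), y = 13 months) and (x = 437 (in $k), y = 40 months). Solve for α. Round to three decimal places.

Set the two utilities equal: 521^α·13^(1−α) = 437^α·40^(1−α).
Taking logs: α·ln 521 + (1−α)·ln 13 = α·ln 437 + (1−α)·ln 40, i.e. α·0.175817 = (1−α)·1.123930.
Thus α·(1.299747) = 1.123930, so α = 1.123930/1.299747 ≈ 0.865.

α ≈ 0.865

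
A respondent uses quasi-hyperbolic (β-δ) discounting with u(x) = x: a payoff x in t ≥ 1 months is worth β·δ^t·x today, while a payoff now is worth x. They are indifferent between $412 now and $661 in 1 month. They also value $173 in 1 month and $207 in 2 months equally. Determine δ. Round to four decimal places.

From the later pair, β·δ^1·173 = β·δ^2·207; dividing through, δ = 173/207 = 0.83575.

δ ≈ 0.8357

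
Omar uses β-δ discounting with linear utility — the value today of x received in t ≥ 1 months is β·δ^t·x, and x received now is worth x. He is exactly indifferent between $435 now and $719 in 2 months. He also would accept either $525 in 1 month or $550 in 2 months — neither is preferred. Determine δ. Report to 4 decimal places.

δ ≈ 0.9545

From the later pair, β·δ^1·525 = β·δ^2·550; dividing through, δ = 525/550 = 0.95455.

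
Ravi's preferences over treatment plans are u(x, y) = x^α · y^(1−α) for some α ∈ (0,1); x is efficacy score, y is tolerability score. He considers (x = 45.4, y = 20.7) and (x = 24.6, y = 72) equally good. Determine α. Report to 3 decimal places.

α ≈ 0.670

The Cobb–Douglas utilities coincide, so 45.4^α·20.7^(1−α) = 24.6^α·72^(1−α).
Rearrange to (45.4/24.6)^α = (72/20.7)^(1−α) and take logs: α·0.612766 = (1−α)·1.246532.
Thus α·(1.859298) = 1.246532, so α = 1.246532/1.859298 ≈ 0.670.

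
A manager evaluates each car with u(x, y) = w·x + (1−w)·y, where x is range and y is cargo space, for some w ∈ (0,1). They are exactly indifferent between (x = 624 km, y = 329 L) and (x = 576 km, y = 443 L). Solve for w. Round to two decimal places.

u(624,329) = u(576,443) means w·624 + (1−w)·329 = w·576 + (1−w)·443.
Collecting terms: w·48 = (1−w)·114.
The marginal rate of substitution is 114/48, so w = 114/(48+114) = 0.70.

w = 0.70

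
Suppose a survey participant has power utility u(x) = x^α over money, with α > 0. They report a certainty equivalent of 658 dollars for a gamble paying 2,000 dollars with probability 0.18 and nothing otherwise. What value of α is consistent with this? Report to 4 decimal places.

The lottery's expected utility is 0.18·u(2000) + 0.82·u(0) = 0.18·2000^α (since u(0) = 0 for α > 0).
Equating: 658^α = 0.18·2000^α, i.e. 0.3290^α = 0.18.
α = ln(0.18) / ln(658/2000) = -1.7147984/-1.1116975 ≈ 1.5425.

α ≈ 1.5425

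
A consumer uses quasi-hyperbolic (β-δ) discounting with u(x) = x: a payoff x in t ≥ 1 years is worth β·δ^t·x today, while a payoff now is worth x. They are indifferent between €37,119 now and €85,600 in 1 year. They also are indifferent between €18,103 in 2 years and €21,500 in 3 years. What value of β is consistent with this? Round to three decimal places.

β ≈ 0.515

Both payoffs in the second observation are in the future, so β drops out: δ^2·18103 = δ^3·21500 ⇒ δ = 18103/21500 = 0.84200.
The first indifference: 37119 = β·δ·85600, so β = 37119/(δ·85600) = 37119/(0.84200·85600) ≈ 0.515.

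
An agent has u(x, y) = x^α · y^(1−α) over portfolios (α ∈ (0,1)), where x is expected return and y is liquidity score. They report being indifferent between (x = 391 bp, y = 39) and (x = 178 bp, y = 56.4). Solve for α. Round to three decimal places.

The Cobb–Douglas utilities coincide, so 391^α·39^(1−α) = 178^α·56.4^(1−α).
Taking logs: α·ln 391 + (1−α)·ln 39 = α·ln 178 + (1−α)·ln 56.4, i.e. α·0.786924 = (1−α)·0.368908.
With A = 0.786924 and B = 0.368908: α·A = (1−α)·B, so α = B/(A+B) = 0.368908/1.155832 ≈ 0.319.

α ≈ 0.319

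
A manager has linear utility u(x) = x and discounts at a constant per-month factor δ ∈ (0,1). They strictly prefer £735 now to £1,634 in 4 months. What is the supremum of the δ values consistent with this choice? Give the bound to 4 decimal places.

δ < 0.8190

Comparing present values: 735 > δ^4·1634.
Hence δ^4 < 735/1634 = 0.44982, and x ↦ x^(1/4) is increasing on (0,∞).
δ < 0.44982^(1/4) = 0.8190.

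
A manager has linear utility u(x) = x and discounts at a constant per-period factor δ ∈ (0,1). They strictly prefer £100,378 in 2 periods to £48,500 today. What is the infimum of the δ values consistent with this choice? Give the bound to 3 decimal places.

δ > 0.695

Under u(x) = x this choice says 48500 < δ^2·100378.
Hence δ^2 > 48500/100378 = 0.48317, and x ↦ x^(1/2) is increasing on (0,∞).
δ > 0.48317^(1/2) = 0.695.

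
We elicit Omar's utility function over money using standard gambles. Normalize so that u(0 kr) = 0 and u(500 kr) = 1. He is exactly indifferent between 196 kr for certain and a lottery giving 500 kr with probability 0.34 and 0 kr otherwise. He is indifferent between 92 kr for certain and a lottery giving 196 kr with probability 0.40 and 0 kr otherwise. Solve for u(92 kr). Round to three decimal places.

0.136

First, u(196 kr) = 0.34·u(500 kr) + 0.66·u(0 kr) = 0.34.
The second indifference gives u(92 kr) = 0.40·u(196 kr) + 0.60·u(0 kr) = 0.40·0.34 + 0.60·0.00 = 0.1360.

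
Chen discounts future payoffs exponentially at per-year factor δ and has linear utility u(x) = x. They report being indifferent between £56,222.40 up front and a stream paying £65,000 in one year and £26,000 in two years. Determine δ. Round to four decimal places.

δ ≈ 0.6800

Present value of the stream is 65000·δ + 26000·δ². Indifference gives 65000δ + 26000δ² = 56222.40.
So 26000δ² + 65000δ − 56222.40 = 0.
δ = (−65000 + √(65000² + 4·26000·56222.40)) / (2·26000) = (−65000 + √10072129600.00) / 52000 ≈ 0.6800.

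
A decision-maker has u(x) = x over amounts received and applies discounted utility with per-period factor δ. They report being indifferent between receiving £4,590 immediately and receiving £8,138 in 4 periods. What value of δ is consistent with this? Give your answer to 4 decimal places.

δ ≈ 0.8666

Equating discounted utilities: u(4590) = δ^4·u(8138) ⇒ δ^4 = u(4590)/u(8138).
With u(x) = x: δ^4 = 4590/8138 = 0.56402.
So δ = 0.56402^(1/4) ≈ 0.8666.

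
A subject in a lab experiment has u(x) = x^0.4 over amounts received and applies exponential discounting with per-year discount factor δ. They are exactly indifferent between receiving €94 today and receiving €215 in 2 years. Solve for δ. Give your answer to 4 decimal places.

The payoff in 2 years is discounted by δ^2, so u(94) = δ^2·u(215) and δ^2 = u(94)/u(215).
With u(x) = x^0.4: δ^2 = 94^0.4/215^0.4 = (94/215)^0.4 = 0.71825.
Hence δ = (0.71825)^(1/2) = 0.847496.

δ ≈ 0.8475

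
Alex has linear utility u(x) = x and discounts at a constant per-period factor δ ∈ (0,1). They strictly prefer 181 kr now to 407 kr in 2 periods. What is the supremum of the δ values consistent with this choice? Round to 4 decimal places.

Comparing present values: 181 > δ^2·407.
Hence δ^2 < 181/407 = 0.44472, and x ↦ x^(1/2) is increasing on (0,∞).
δ < (181/407)^(1/2) ≈ 0.6669.

δ < 0.6669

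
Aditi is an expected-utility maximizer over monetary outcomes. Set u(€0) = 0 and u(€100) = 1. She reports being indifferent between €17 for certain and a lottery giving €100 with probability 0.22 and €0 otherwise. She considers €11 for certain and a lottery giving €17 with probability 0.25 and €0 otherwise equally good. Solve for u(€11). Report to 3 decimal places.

0.055

From the first indifference, u(€17) = 0.22·u(€100) + 0.78·u(€0) = 0.22·1 + 0.78·0 = 0.22.
Then u(€11) = 0.25·u(€17) + 0.75·u(€0) = 0.25·0.22 + 0.75·0.00 = 0.0550.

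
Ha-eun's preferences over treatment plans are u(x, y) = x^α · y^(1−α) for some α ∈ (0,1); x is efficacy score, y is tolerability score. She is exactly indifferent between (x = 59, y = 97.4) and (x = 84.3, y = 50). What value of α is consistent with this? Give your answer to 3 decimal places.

α ≈ 0.651

Set the two utilities equal: 59^α·97.4^(1−α) = 84.3^α·50^(1−α).
(59/84.3)^α = (50/97.4)^(1−α); take logs: α·ln(59/84.3) = (1−α)·ln(50/97.4), i.e. α·-0.356844 = (1−α)·-0.666803.
With A = -0.356844 and B = -0.666803: α·A = (1−α)·B, so α = B/(A+B) = -0.666803/-1.023647 ≈ 0.651.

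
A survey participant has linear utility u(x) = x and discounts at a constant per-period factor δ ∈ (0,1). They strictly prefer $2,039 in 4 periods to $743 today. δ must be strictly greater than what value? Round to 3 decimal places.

Comparing present values: 743 < δ^4·2039.
Dividing by 2039: δ^4 > 0.36439. Both sides are positive, so the 4th root keeps the direction.
δ > (743/2039)^(1/4) ≈ 0.777.

δ > 0.777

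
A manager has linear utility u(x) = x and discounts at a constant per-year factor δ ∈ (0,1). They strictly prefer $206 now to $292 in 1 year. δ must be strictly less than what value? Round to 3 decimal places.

δ < 0.705

The preference means 206 > δ·292.
So δ < 206/292 = 0.70548.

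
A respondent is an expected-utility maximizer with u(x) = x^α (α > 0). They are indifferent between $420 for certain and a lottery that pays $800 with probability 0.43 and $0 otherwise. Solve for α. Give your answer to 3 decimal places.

Since u(0) = 0, the lottery's EU is 0.43·800^α.
Setting u(420) equal to that: 420^α = 0.43·800^α ⇒ (420/800)^α = 0.43.
Take logs: α = ln 0.43 / ln(420/800) ≈ 1.30979.

α ≈ 1.310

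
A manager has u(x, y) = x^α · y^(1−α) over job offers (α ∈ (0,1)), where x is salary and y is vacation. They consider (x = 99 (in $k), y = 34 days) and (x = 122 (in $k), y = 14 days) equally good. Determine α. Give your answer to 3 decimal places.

The Cobb–Douglas utilities coincide, so 99^α·34^(1−α) = 122^α·14^(1−α).
Taking logs: α·ln 99 + (1−α)·ln 34 = α·ln 122 + (1−α)·ln 14, i.e. α·-0.208901 = (1−α)·-0.887303.
So α/(1−α) = (-0.887303)/(-0.208901) = 4.247481, and α = 4.247481/5.247481 ≈ 0.809.

α ≈ 0.809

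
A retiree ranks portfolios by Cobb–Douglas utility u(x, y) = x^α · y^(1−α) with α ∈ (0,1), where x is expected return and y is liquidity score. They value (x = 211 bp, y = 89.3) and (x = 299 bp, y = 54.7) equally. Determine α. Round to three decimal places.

α ≈ 0.584

Indifference: 211^α · 89.3^(1−α) = 299^α · 54.7^(1−α).
(211/299)^α = (54.7/89.3)^(1−α); take logs: α·ln(211/299) = (1−α)·ln(54.7/89.3), i.e. α·-0.348585 = (1−α)·-0.490138.
So α/(1−α) = (-0.490138)/(-0.348585) = 1.406079, and α = 1.406079/2.406079 ≈ 0.584.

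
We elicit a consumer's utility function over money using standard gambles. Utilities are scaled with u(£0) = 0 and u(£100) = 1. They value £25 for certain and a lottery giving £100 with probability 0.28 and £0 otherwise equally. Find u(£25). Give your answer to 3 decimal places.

By the standard-gamble method, u(£25) is just the indifference probability on the best outcome: 0.28.

0.280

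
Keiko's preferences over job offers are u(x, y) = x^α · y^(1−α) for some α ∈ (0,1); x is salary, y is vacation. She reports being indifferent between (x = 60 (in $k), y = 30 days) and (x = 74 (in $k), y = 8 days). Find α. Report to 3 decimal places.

Set the two utilities equal: 60^α·30^(1−α) = 74^α·8^(1−α).
Taking logs: α·ln 60 + (1−α)·ln 30 = α·ln 74 + (1−α)·ln 8, i.e. α·-0.209721 = (1−α)·-1.321756.
With A = -0.209721 and B = -1.321756: α·A = (1−α)·B, so α = B/(A+B) = -1.321756/-1.531477 ≈ 0.863.

α ≈ 0.863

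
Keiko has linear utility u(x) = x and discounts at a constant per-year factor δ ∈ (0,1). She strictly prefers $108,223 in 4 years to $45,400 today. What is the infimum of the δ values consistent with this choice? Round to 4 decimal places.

The preference means 45400 < δ^4·108223.
Hence δ^4 > 45400/108223 = 0.41950, and x ↦ x^(1/4) is increasing on (0,∞).
δ > 0.41950^(1/4) = 0.8048.

δ > 0.8048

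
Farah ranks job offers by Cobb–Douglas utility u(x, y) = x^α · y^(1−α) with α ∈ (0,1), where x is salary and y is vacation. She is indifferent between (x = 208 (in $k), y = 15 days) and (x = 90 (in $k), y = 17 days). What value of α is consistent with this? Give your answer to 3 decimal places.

α ≈ 0.130

The Cobb–Douglas utilities coincide, so 208^α·15^(1−α) = 90^α·17^(1−α).
Rearrange to (208/90)^α = (17/15)^(1−α) and take logs: α·0.837728 = (1−α)·0.125163.
So α/(1−α) = (0.125163)/(0.837728) = 0.149408, and α = 0.149408/1.149408 ≈ 0.130.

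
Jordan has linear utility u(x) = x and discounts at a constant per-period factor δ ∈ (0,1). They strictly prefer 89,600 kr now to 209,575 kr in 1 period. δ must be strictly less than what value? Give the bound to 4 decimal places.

The preference means 89600 > δ·209575.
Dividing through by 209575 gives δ < 0.42753.

δ < 0.4275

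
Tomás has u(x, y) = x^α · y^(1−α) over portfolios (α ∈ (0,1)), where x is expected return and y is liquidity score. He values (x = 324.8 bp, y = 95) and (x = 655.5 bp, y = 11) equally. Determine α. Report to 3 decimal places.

The Cobb–Douglas utilities coincide, so 324.8^α·95^(1−α) = 655.5^α·11^(1−α).
(324.8/655.5)^α = (11/95)^(1−α); take logs: α·ln(324.8/655.5) = (1−α)·ln(11/95), i.e. α·-0.702189 = (1−α)·-2.155982.
With A = -0.702189 and B = -2.155982: α·A = (1−α)·B, so α = B/(A+B) = -2.155982/-2.858171 ≈ 0.754.

α ≈ 0.754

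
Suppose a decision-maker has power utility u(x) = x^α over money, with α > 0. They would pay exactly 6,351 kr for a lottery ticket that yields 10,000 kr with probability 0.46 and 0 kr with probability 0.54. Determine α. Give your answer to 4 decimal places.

α ≈ 1.7105

Since u(0) = 0, the lottery's EU is 0.46·10000^α.
Indifference: 6351^α = 0.46·10000^α, so (6351/10000)^α = 0.46.
Take logs: α = ln 0.46 / ln(6351/10000) ≈ 1.710518.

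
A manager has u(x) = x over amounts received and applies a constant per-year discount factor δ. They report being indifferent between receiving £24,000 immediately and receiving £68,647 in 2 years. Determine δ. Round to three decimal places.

δ ≈ 0.591

Indifference means u(24000) = δ^2 · u(68647), so δ^2 = u(24000)/u(68647).
With u(x) = x: δ^2 = 24000/68647 = 0.34961.
So δ = 0.34961^(1/2) ≈ 0.591.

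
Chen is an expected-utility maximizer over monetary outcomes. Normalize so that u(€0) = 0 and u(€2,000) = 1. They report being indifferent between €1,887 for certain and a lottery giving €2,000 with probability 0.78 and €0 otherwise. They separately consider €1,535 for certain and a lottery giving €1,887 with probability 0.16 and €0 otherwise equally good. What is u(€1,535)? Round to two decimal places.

0.12

From the first indifference, u(€1,887) = 0.78·u(€2,000) + 0.22·u(€0) = 0.78·1 + 0.22·0 = 0.78.
Then u(€1,535) = 0.16·u(€1,887) + 0.84·u(€0) = 0.16·0.78 + 0.84·0.00 = 0.1248.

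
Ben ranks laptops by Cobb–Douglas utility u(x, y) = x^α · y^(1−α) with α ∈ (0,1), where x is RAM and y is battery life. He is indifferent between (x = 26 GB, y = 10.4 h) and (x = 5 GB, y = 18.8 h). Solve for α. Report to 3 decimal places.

The Cobb–Douglas utilities coincide, so 26^α·10.4^(1−α) = 5^α·18.8^(1−α).
Rearrange to (26/5)^α = (18.8/10.4)^(1−α) and take logs: α·1.648659 = (1−α)·0.592051.
So α/(1−α) = (0.592051)/(1.648659) = 0.359111, and α = 0.359111/1.359111 ≈ 0.264.

α ≈ 0.264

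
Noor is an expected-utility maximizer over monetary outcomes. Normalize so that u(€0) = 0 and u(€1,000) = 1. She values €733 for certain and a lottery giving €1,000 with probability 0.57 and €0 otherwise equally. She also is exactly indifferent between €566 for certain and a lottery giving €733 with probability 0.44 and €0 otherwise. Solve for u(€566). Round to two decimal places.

0.25

The first gamble pins u(€733): it must equal 0.57·1 + 0.43·0 = 0.57.
Chaining: u(€566) = 0.44·0.57 + 0.56·0.00 = 0.2508.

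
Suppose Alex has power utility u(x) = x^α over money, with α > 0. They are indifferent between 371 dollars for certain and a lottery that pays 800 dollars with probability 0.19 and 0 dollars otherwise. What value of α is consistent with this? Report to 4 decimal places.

α ≈ 2.1613

Since u(0) = 0, the lottery's EU is 0.19·800^α.
Indifference: 371^α = 0.19·800^α, so (371/800)^α = 0.19.
Taking logs: α·ln(371/800) = ln(0.19), so α = -1.6607312 / -0.7684097 ≈ 2.1613.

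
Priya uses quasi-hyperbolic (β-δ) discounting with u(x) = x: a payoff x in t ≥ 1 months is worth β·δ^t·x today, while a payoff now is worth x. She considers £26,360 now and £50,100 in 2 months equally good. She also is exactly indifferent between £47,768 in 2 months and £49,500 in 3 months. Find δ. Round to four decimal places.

δ ≈ 0.9650

From the later pair, β·δ^2·47768 = β·δ^3·49500; dividing through, δ = 47768/49500 = 0.96501.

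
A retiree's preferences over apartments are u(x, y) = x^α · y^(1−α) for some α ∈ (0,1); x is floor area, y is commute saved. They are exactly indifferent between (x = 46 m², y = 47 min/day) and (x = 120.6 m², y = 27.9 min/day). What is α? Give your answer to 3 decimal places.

α ≈ 0.351

Indifference: 46^α · 47^(1−α) = 120.6^α · 27.9^(1−α).
Taking logs: α·ln 46 + (1−α)·ln 47 = α·ln 120.6 + (1−α)·ln 27.9, i.e. α·-0.963838 = (1−α)·-0.521521.
So α/(1−α) = (-0.521521)/(-0.963838) = 0.541088, and α = 0.541088/1.541088 ≈ 0.351.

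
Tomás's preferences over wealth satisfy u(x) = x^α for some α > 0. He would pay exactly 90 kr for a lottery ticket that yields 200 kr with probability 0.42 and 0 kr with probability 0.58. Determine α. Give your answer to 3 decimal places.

Since u(0) = 0, the lottery's EU is 0.42·200^α.
Setting u(90) equal to that: 90^α = 0.42·200^α ⇒ (90/200)^α = 0.42.
Taking logs: α·ln(90/200) = ln(0.42), so α = -0.867501 / -0.798508 ≈ 1.086.

α ≈ 1.086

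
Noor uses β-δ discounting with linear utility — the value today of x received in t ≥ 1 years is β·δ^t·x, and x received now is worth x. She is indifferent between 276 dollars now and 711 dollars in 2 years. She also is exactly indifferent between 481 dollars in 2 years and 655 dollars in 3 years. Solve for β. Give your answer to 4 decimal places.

From the later pair, β·δ^2·481 = β·δ^3·655; dividing through, δ = 481/655 = 0.73435.
Substituting δ into 276 = β·δ^2·711: β = 276/(383.422) ≈ 0.7198.

β ≈ 0.7198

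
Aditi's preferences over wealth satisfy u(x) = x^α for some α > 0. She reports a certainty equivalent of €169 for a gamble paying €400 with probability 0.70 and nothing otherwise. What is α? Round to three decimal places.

Since u(0) = 0, the lottery's EU is 0.70·400^α.
Setting u(169) equal to that: 169^α = 0.70·400^α ⇒ (169/400)^α = 0.70.
Taking logs: α·ln(169/400) = ln(0.70), so α = -0.356675 / -0.861566 ≈ 0.414.

α ≈ 0.414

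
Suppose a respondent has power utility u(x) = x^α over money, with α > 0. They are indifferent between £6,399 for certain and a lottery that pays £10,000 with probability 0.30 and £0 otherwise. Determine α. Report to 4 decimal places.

α ≈ 2.6968

EU(lottery) = 0.30·10000^α + 0.70·0 = 0.30·10000^α.
Indifference: 6399^α = 0.30·10000^α, so (6399/10000)^α = 0.30.
α = ln(0.30) / ln(6399/10000) = -1.2039728/-0.4464434 ≈ 2.6968.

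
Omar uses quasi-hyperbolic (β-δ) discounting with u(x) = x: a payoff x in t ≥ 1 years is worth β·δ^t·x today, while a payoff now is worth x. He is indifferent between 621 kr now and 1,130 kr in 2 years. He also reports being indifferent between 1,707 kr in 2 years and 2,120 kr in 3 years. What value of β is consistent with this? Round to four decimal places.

From the later pair, β·δ^2·1707 = β·δ^3·2120; dividing through, δ = 1707/2120 = 0.80519.
Substituting δ into 621 = β·δ^2·1130: β = 621/(732.612) ≈ 0.8477.

β ≈ 0.8477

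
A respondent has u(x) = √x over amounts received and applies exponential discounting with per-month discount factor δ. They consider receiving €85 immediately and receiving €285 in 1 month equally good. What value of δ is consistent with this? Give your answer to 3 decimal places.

Indifference means u(85) = δ · u(285), so δ = u(85)/u(285).
With u(x) = √x: δ = √85/√285 = √(85/285) = 0.54612.

δ ≈ 0.546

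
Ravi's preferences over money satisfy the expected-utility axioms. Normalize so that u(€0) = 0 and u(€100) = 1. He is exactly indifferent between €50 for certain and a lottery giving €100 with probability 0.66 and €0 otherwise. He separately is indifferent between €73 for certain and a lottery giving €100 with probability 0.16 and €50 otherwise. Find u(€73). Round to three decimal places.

First, u(€50) = 0.66·u(€100) + 0.34·u(€0) = 0.66.
Then u(€73) = 0.16·u(€100) + 0.84·u(€50) = 0.16·1.00 + 0.84·0.66 = 0.7144.

0.714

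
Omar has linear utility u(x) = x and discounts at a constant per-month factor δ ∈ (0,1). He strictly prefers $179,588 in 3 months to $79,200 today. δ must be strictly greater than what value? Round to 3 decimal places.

Comparing present values: 79200 < δ^3·179588.
So δ^3 > 79200/179588 = 0.44101; taking the cube root of both positive sides preserves the inequality.
δ > 0.44101^(1/3) = 0.761.

δ > 0.761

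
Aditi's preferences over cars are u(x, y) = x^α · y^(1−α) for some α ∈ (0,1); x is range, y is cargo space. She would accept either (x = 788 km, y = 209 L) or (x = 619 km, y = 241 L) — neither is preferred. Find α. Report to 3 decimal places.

Set the two utilities equal: 788^α·209^(1−α) = 619^α·241^(1−α).
Rearrange to (788/619)^α = (241/209)^(1−α) and take logs: α·0.241393 = (1−α)·0.142463.
With A = 0.241393 and B = 0.142463: α·A = (1−α)·B, so α = B/(A+B) = 0.142463/0.383856 ≈ 0.371.

α ≈ 0.371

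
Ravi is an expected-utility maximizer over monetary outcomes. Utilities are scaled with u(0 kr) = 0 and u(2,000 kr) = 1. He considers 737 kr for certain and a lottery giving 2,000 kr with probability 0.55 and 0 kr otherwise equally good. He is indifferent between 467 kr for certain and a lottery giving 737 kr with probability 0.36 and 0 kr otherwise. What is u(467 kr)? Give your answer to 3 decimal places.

The first gamble pins u(737 kr): it must equal 0.55·1 + 0.45·0 = 0.55.
Then u(467 kr) = 0.36·u(737 kr) + 0.64·u(0 kr) = 0.36·0.55 + 0.64·0.00 = 0.1980.

0.198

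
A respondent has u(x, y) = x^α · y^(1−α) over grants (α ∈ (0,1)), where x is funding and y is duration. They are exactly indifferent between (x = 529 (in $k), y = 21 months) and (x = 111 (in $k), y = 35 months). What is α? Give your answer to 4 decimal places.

The Cobb–Douglas utilities coincide, so 529^α·21^(1−α) = 111^α·35^(1−α).
Rearrange to (529/111)^α = (35/21)^(1−α) and take logs: α·1.5614582 = (1−α)·0.5108256.
So α/(1−α) = (0.5108256)/(1.5614582) = 0.3271465, and α = 0.3271465/1.3271465 ≈ 0.2465.

α ≈ 0.2465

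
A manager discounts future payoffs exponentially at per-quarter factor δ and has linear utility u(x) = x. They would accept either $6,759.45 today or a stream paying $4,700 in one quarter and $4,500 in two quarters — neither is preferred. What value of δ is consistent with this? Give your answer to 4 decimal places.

δ ≈ 0.8100

Present value of the stream is 4700·δ + 4500·δ². Indifference gives 4700δ + 4500δ² = 6759.45.
That is, 4500δ² + 4700δ − 6759.45 = 0, a quadratic in δ.
The positive root is δ = [−4700 + √(4700² + 4·4500·6759.45)] / (2·4500) = (−4700 + 11990.000)/9000 ≈ 0.8100.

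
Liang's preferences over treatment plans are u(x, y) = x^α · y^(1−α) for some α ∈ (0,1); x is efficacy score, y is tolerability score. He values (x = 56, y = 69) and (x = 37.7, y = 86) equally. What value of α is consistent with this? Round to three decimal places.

α ≈ 0.358

Indifference: 56^α · 69^(1−α) = 37.7^α · 86^(1−α).
(56/37.7)^α = (86/69)^(1−α); take logs: α·ln(56/37.7) = (1−α)·ln(86/69), i.e. α·0.395692 = (1−α)·0.220241.
Thus α·(0.615933) = 0.220241, so α = 0.220241/0.615933 ≈ 0.358.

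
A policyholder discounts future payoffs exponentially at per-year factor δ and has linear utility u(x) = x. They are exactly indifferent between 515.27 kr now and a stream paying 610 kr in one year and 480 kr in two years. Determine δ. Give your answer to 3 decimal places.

The stream is worth 610δ + 480δ² today, so 610δ + 480δ² = 515.27.
That is, 480δ² + 610δ − 515.27 = 0, a quadratic in δ.
δ = (−610 + √(610² + 4·480·515.27)) / (2·480) = (−610 + √1361418.40) / 960 ≈ 0.580.

δ ≈ 0.580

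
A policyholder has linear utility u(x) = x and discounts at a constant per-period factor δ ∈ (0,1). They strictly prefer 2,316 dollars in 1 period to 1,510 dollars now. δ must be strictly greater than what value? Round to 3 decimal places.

Comparing present values: 1510 < δ·2316.
So δ > 1510/2316 = 0.65199.

δ > 0.652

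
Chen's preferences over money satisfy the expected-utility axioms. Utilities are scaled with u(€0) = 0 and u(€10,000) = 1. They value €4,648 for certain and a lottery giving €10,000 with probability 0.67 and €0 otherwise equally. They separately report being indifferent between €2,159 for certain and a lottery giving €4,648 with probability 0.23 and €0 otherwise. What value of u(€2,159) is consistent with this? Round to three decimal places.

The first gamble pins u(€4,648): it must equal 0.67·1 + 0.33·0 = 0.67.
Then u(€2,159) = 0.23·u(€4,648) + 0.77·u(€0) = 0.23·0.67 + 0.77·0.00 = 0.1541.

0.154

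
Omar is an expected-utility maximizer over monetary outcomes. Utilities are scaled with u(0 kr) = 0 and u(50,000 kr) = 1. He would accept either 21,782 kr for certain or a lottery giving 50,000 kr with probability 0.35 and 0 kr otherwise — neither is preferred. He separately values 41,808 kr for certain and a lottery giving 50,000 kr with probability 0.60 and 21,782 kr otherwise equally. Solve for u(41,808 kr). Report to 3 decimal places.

The first gamble pins u(21,782 kr): it must equal 0.35·1 + 0.65·0 = 0.35.
Chaining: u(41,808 kr) = 0.60·1.00 + 0.40·0.35 = 0.7400.

0.740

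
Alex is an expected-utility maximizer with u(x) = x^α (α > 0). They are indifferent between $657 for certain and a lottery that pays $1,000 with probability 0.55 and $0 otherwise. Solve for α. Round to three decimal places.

EU(lottery) = 0.55·1000^α + 0.45·0 = 0.55·1000^α.
Setting u(657) equal to that: 657^α = 0.55·1000^α ⇒ (657/1000)^α = 0.55.
Take logs: α = ln 0.55 / ln(657/1000) ≈ 1.42318.

α ≈ 1.423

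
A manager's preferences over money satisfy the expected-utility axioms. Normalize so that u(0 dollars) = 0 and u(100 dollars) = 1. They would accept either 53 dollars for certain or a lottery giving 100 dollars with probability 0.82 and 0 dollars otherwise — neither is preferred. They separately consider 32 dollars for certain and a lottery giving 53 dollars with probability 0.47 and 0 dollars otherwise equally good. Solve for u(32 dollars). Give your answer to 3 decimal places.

The first gamble pins u(53 dollars): it must equal 0.82·1 + 0.18·0 = 0.82.
Chaining: u(32 dollars) = 0.47·0.82 + 0.53·0.00 = 0.3854.

0.385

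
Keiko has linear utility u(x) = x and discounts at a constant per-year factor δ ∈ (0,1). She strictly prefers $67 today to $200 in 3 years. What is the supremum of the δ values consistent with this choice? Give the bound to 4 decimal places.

The preference means 67 > δ^3·200.
Dividing by 200: δ^3 < 0.33500. Both sides are positive, so the cube root keeps the direction.
δ < 0.33500^(1/3) = 0.6945.

δ < 0.6945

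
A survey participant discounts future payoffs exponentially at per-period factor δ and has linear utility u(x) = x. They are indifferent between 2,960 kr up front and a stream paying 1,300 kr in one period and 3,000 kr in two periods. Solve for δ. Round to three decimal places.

The stream is worth 1300δ + 3000δ² today, so 1300δ + 3000δ² = 2960.
That is, 3000δ² + 1300δ − 2960 = 0, a quadratic in δ.
By the quadratic formula (taking the positive root), δ = (−1300 + √37210000.00) / 6000 ≈ 0.800.

δ ≈ 0.800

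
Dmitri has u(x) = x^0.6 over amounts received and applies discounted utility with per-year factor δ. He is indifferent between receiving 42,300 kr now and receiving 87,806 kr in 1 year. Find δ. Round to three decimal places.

Equating discounted utilities: u(42300) = δ·u(87806) ⇒ δ = u(42300)/u(87806).
Since u(x) = x^0.6, δ = (42300/87806)^0.6 = 0.48174^0.6 = 0.64519.

δ ≈ 0.645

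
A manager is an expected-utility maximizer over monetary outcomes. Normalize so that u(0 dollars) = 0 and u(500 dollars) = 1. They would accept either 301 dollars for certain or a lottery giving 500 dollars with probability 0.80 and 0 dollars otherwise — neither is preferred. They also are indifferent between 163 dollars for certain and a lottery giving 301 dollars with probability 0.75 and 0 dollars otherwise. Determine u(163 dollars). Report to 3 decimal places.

From the first indifference, u(301 dollars) = 0.80·u(500 dollars) + 0.20·u(0 dollars) = 0.80·1 + 0.20·0 = 0.80.
The second indifference gives u(163 dollars) = 0.75·u(301 dollars) + 0.25·u(0 dollars) = 0.75·0.80 + 0.25·0.00 = 0.6000.

0.600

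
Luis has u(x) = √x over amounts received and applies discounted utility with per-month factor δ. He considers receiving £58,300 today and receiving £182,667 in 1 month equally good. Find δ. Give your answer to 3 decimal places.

δ ≈ 0.565

Equating discounted utilities: u(58300) = δ·u(182667) ⇒ δ = u(58300)/u(182667).
Since u(x) = √x, δ = √(58300/182667) = 0.56494.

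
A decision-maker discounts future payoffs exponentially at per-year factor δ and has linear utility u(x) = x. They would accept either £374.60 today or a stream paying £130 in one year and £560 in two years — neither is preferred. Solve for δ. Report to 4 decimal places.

Equating present values: 374.60 = 130δ + 560δ².
So 560δ² + 130δ − 374.60 = 0.
The positive root is δ = [−130 + √(130² + 4·560·374.60)] / (2·560) = (−130 + 925.205)/1120 ≈ 0.7100.

δ ≈ 0.7100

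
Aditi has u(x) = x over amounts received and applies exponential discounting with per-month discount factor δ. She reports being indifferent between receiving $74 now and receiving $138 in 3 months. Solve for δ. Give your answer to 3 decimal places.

The payoff in 3 months is discounted by δ^3, so u(74) = δ^3·u(138) and δ^3 = u(74)/u(138).
With u(x) = x: δ^3 = 74/138 = 0.53623.
So δ = 0.53623^(1/3) ≈ 0.812.

δ ≈ 0.812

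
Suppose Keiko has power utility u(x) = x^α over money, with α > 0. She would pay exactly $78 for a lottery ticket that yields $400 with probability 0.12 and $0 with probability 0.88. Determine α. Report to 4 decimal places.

α ≈ 1.2970

EU(lottery) = 0.12·400^α + 0.88·0 = 0.12·400^α.
Equating: 78^α = 0.12·400^α, i.e. 0.1950^α = 0.12.
α = ln(0.12) / ln(78/400) = -2.1202635/-1.6347557 ≈ 1.2970.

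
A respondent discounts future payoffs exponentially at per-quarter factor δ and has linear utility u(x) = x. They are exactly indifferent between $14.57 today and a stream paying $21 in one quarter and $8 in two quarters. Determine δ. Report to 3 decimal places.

δ ≈ 0.570

Present value of the stream is 21·δ + 8·δ². Indifference gives 21δ + 8δ² = 14.57.
That is, 8δ² + 21δ − 14.57 = 0, a quadratic in δ.
By the quadratic formula (taking the positive root), δ = (−21 + √907.24) / 16 ≈ 0.570.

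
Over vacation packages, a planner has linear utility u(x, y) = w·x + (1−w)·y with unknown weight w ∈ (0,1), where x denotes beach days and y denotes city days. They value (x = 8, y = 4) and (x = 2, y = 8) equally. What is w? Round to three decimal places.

Equating utilities: w·8 + (1−w)·4 = w·2 + (1−w)·8.
w·(8−2) = (1−w)·(8−4), i.e. w·6 = (1−w)·4.
The marginal rate of substitution is 4/6, so w = 4/(6+4) = 0.400.

w = 0.400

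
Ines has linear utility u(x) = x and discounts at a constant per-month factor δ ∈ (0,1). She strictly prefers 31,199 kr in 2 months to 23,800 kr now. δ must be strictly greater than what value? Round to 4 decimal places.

δ > 0.8734

The preference means 23800 < δ^2·31199.
So δ^2 > 23800/31199 = 0.76284; taking the square root of both positive sides preserves the inequality.
δ > 0.76284^(1/2) = 0.8734.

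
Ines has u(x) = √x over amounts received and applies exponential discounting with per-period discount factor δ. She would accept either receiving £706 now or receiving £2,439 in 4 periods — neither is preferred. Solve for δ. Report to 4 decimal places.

δ ≈ 0.8564

The payoff in 4 periods is discounted by δ^4, so u(706) = δ^4·u(2439) and δ^4 = u(706)/u(2439).
With u(x) = √x: δ^4 = √706/√2439 = √(706/2439) = 0.53802.
Taking the 4th root: δ = 0.53802^(1/4) ≈ 0.8564.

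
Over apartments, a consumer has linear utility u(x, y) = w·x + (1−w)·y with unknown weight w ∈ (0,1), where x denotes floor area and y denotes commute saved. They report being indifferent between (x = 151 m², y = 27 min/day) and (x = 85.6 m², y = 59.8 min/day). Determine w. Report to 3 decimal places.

Equating utilities: w·151 + (1−w)·27 = w·85.6 + (1−w)·59.8.
Collecting terms: w·65.4 = (1−w)·32.8.
Hence w = 32.8/(65.4+32.8) = 32.8/98.2 = 0.334.

w = 0.334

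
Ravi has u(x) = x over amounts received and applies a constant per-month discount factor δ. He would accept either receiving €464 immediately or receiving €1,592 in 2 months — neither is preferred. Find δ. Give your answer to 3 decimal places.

The payoff in 2 months is discounted by δ^2, so u(464) = δ^2·u(1592) and δ^2 = u(464)/u(1592).
With u(x) = x: δ^2 = 464/1592 = 0.29146.
Taking the square root: δ = 0.29146^(1/2) ≈ 0.540.

δ ≈ 0.540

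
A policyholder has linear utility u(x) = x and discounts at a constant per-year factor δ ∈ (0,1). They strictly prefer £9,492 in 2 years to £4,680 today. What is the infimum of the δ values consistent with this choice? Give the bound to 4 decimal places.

The preference means 4680 < δ^2·9492.
So δ^2 > 4680/9492 = 0.49305; taking the square root of both positive sides preserves the inequality.
δ > (4680/9492)^(1/2) ≈ 0.7022.

δ > 0.7022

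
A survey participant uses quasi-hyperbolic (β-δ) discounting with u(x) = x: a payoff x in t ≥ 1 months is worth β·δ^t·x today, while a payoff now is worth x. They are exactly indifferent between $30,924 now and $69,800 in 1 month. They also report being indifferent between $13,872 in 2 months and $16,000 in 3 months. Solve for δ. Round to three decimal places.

δ ≈ 0.867

From the later pair, β·δ^2·13872 = β·δ^3·16000; dividing through, δ = 13872/16000 = 0.86700.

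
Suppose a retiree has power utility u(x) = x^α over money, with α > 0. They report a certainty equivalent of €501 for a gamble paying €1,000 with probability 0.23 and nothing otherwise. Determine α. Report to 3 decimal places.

Since u(0) = 0, the lottery's EU is 0.23·1000^α.
Equating: 501^α = 0.23·1000^α, i.e. 0.5010^α = 0.23.
Taking logs: α·ln(501/1000) = ln(0.23), so α = -1.469676 / -0.691149 ≈ 2.126.

α ≈ 2.126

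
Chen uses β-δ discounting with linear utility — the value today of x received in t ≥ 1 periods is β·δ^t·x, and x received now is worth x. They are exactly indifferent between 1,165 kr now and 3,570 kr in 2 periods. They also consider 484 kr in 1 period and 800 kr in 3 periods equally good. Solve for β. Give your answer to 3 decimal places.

The second indifference involves only future payoffs, so β cancels: β·δ^1·484 = β·δ^3·800, giving δ^2 = 484/800 = 0.60500, so δ = 0.77782.
Substituting δ into 1165 = β·δ^2·3570: β = 1165/(2159.850) ≈ 0.539.

β ≈ 0.539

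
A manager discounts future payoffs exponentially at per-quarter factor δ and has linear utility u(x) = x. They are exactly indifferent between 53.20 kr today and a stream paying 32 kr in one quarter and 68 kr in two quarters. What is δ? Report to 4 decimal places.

δ ≈ 0.6800

Present value of the stream is 32·δ + 68·δ². Indifference gives 32δ + 68δ² = 53.20.
That is, 68δ² + 32δ − 53.20 = 0, a quadratic in δ.
The positive root is δ = [−32 + √(32² + 4·68·53.20)] / (2·68) = (−32 + 124.477)/136 ≈ 0.6800.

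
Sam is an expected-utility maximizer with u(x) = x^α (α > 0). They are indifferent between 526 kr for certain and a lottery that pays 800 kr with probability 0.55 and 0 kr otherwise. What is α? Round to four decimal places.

EU(lottery) = 0.55·800^α + 0.45·0 = 0.55·800^α.
Setting u(526) equal to that: 526^α = 0.55·800^α ⇒ (526/800)^α = 0.55.
Taking logs: α·ln(526/800) = ln(0.55), so α = -0.5978370 / -0.4193105 ≈ 1.4258.

α ≈ 1.4258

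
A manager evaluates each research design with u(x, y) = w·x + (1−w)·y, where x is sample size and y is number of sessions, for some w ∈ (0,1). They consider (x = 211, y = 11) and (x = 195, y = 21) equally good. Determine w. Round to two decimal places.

w = 0.38

Equating utilities: w·211 + (1−w)·11 = w·195 + (1−w)·21.
Collecting terms: w·16 = (1−w)·10.
So w/(1−w) = 10/16 = 0.6250, giving w = 10/(16+10) = 0.38.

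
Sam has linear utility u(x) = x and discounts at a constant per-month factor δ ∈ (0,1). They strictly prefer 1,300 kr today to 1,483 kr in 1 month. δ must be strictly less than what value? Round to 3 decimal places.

δ < 0.877

Comparing present values: 1300 > δ·1483.
Dividing through by 1483 gives δ < 0.87660.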